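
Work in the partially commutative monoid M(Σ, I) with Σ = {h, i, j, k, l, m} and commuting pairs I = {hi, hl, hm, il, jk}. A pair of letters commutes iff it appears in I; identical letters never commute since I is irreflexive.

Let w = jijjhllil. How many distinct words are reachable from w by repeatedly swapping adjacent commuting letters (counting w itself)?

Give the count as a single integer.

drop 0:j onto floor
drop 1:i onto {0:j}
drop 2:j onto {1:i}
drop 3:j onto {2:j}
drop 4:h onto {3:j}
drop 5:l onto {3:j}
drop 6:l onto {5:l}
drop 7:i onto {3:j}
drop 8:l onto {6:l}
ground layer = {0:j}
drop-orders for the pieces not yet dropped (sum over which currently-grounded one goes next):
  1 to go: {4} 1  {7} 1  {8} 1
  2 to go: {4,7} 2  {4,8} 2  {6,8} 1  {7,8} 2
  3 to go: {4,6,8} 3  {4,7,8} 6  {5,6,8} 1  {6,7,8} 3
  4 to go: {4,5,6,8} 4  {4,6,7,8} 12  {5,6,7,8} 4
  5 to go: {4,5,6,7,8} 20
  6 to go: {3,4,5,6,7,8} 20
  7 to go: {2,3,4,5,6,7,8} 20
  if 0:j drops first: 20 orders

20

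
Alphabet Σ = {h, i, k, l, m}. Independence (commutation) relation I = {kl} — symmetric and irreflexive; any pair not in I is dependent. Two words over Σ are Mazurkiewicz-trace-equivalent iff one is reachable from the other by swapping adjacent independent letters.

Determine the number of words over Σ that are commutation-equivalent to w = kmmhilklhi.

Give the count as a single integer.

3

#0=k has no predecessor
#1=m depends on [0:k]
#2=m depends on [1:m]
#3=h depends on [2:m]
#4=i depends on [3:h]
#5=l depends on [4:i]
#6=k depends on [4:i]
#7=l depends on [5:l]
#8=h depends on [6:k, 7:l]
#9=i depends on [8:h]
sources: [0:k]
N(rest) = Σ N(rest − s) over sources s of rest; N(one piece) = 1:
  size 1 → [9]=1
  size 2 → [8,9]=1
  size 3 → [6,8,9]=1  [7,8,9]=1
  size 4 → [5,7,8,9]=1  [6,7,8,9]=2
  size 5 → [5,6,7,8,9]=3
  size 6 → [4,5,6,7,8,9]=3
  size 7 → [3,4,5,6,7,8,9]=3
  size 8 → [2,3,4,5,6,7,8,9]=3
  first=0(k) contributes 3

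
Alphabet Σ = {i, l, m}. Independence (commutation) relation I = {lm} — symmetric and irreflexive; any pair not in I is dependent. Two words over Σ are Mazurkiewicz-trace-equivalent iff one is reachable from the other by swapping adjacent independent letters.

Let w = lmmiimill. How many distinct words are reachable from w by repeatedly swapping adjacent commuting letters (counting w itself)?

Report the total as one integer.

#0=l has no predecessor
#1=m has no predecessor
#2=m depends on [1:m]
#3=i depends on [0:l, 2:m]
#4=i depends on [3:i]
#5=m depends on [4:i]
#6=i depends on [5:m]
#7=l depends on [6:i]
#8=l depends on [7:l]
sources: [0:l, 1:m]
N(rest) = Σ N(rest − s) over sources s of rest; N(one piece) = 1:
  size 1 → [8]=1
  size 2 → [7,8]=1
  size 3 → [6,7,8]=1
  size 4 → [5,6,7,8]=1
  size 5 → [4,5,6,7,8]=1
  size 6 → [3,4,5,6,7,8]=1
  size 7 → [0,3,4,5,6,7,8]=1  [2,3,4,5,6,7,8]=1
  first=0(l) contributes 1
  first=1(m) contributes 2
|[w]| = 3

3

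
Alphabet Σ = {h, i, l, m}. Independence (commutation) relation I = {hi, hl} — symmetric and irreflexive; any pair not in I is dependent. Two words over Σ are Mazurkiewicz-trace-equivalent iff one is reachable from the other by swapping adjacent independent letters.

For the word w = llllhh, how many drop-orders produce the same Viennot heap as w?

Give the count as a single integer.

15

piece 0:l — minimal
piece 1:l rests on {0:l}
piece 2:l rests on {1:l}
piece 3:l rests on {2:l}
piece 4:h — minimal
piece 5:h rests on {4:h}
minimal pieces: {0:l, 4:h}
ways to finish when only these pieces remain (= sum over removing one remaining piece with nothing left below it):
  1 left: {3}→1  {5}→1
  2 left: {2,3}→1  {3,5}→2  {4,5}→1
  3 left: {1,2,3}→1  {2,3,5}→3  {3,4,5}→3
  4 left: {0,1,2,3}→1  {1,2,3,5}→4  {2,3,4,5}→6
  placing 0:l first → 10 extensions
  placing 4:h first → 5 extensions
total linear extensions = 15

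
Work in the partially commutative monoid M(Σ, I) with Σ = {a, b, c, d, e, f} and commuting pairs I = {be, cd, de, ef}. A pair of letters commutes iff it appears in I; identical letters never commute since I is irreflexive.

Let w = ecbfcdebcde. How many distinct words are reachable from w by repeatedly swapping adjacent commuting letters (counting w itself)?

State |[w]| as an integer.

drop 0:e onto floor
drop 1:c onto {0:e}
drop 2:b onto {1:c}
drop 3:f onto {2:b}
drop 4:c onto {3:f}
drop 5:d onto {3:f}
drop 6:e onto {4:c}
drop 7:b onto {4:c, 5:d}
drop 8:c onto {6:e, 7:b}
drop 9:d onto {7:b}
drop 10:e onto {8:c}
ground layer = {0:e}
drop-orders for the pieces not yet dropped (sum over which currently-grounded one goes next):
  1 to go: {9} 1  {10} 1
  2 to go: {8,10} 1  {9,10} 2
  3 to go: {6,8,10} 1  {8,9,10} 3
  4 to go: {6,8,9,10} 4  {7,8,9,10} 3
  5 to go: {5,7,8,9,10} 3  {6,7,8,9,10} 7
  6 to go: {4,6,7,8,9,10} 7  {5,6,7,8,9,10} 10
  7 to go: {4,5,6,7,8,9,10} 17
  8 to go: {3,4,5,6,7,8,9,10} 17
  9 to go: {2,3,4,5,6,7,8,9,10} 17
  if 0:e drops first: 17 orders

17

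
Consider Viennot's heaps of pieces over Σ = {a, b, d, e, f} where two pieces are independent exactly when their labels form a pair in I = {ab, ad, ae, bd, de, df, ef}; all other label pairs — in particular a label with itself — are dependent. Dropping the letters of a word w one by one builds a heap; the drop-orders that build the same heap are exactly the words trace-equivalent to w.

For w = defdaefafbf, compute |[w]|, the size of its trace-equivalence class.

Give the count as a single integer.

0(d) covers ∅
1(e) covers ∅
2(f) covers ∅
3(d) covers 0:d
4(a) covers 2:f
5(e) covers 1:e
6(f) covers 4:a
7(a) covers 6:f
8(f) covers 7:a
9(b) covers 5:e, 8:f
10(f) covers 9:b
floor of heap: 0:d, 1:e, 2:f
completions by unplaced set U, small U first (add the entries for U minus each lowest piece of U):
  |U|=1: {3}:1  {10}:1
  |U|=2: {0,3}:1  {3,10}:2  {9,10}:1
  |U|=3: {0,3,10}:3  {3,9,10}:3  {5,9,10}:1  {8,9,10}:1
  |U|=4: {0,3,9,10}:6  {1,5,9,10}:1  {3,5,9,10}:4  {3,8,9,10}:4  {5,8,9,10}:2  {7,8,9,10}:1
  |U|=5: {0,3,5,9,10}:10  {0,3,8,9,10}:10  {1,3,5,9,10}:5  {1,5,8,9,10}:3  {3,5,8,9,10}:10  {3,7,8,9,10}:5  {5,7,8,9,10}:3  {6,7,8,9,10}:1
  |U|=6: {0,1,3,5,9,10}:15  {0,3,5,8,9,10}:30  {0,3,7,8,9,10}:15  {1,3,5,8,9,10}:18  {1,5,7,8,9,10}:6  {3,5,7,8,9,10}:18  {3,6,7,8,9,10}:6  {4,6,7,8,9,10}:1  {5,6,7,8,9,10}:4
  |U|=7: {0,1,3,5,8,9,10}:63  {0,3,5,7,8,9,10}:63  {0,3,6,7,8,9,10}:21  {1,3,5,7,8,9,10}:42  {1,5,6,7,8,9,10}:10  {2,4,6,7,8,9,10}:1  {3,4,6,7,8,9,10}:7  {3,5,6,7,8,9,10}:28  {4,5,6,7,8,9,10}:5
  |U|=8: {0,1,3,5,7,8,9,10}:168  {0,3,4,6,7,8,9,10}:28  {0,3,5,6,7,8,9,10}:112  {1,3,5,6,7,8,9,10}:80  {1,4,5,6,7,8,9,10}:15  {2,3,4,6,7,8,9,10}:8  {2,4,5,6,7,8,9,10}:6  {3,4,5,6,7,8,9,10}:40
  |U|=9: {0,1,3,5,6,7,8,9,10}:360  {0,2,3,4,6,7,8,9,10}:36  {0,3,4,5,6,7,8,9,10}:180  {1,2,4,5,6,7,8,9,10}:21  {1,3,4,5,6,7,8,9,10}:135  {2,3,4,5,6,7,8,9,10}:54
  start at 0(d): 210
  start at 1(e): 270
  start at 2(f): 675
sum over floor = 1155

1155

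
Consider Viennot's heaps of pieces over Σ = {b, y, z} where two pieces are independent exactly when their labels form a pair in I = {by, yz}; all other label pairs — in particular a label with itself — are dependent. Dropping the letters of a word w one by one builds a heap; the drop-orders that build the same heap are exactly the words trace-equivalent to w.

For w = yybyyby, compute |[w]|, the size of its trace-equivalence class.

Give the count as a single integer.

21

drop 0:y onto floor
drop 1:y onto {0:y}
drop 2:b onto floor
drop 3:y onto {1:y}
drop 4:y onto {3:y}
drop 5:b onto {2:b}
drop 6:y onto {4:y}
ground layer = {0:y, 2:b}
drop-orders for the pieces not yet dropped (sum over which currently-grounded one goes next):
  1 to go: {5} 1  {6} 1
  2 to go: {2,5} 1  {4,6} 1  {5,6} 2
  3 to go: {2,5,6} 3  {3,4,6} 1  {4,5,6} 3
  4 to go: {1,3,4,6} 1  {2,4,5,6} 6  {3,4,5,6} 4
  5 to go: {0,1,3,4,6} 1  {1,3,4,5,6} 5  {2,3,4,5,6} 10
  if 0:y drops first: 15 orders
  if 2:b drops first: 6 orders
heap linearizations: 21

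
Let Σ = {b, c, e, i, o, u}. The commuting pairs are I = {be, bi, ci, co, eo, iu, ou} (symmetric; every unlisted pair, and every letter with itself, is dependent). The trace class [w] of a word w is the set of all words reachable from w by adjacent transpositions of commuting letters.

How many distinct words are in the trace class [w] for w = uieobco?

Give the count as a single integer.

19

0(u) covers ∅
1(i) covers ∅
2(e) covers 0:u, 1:i
3(o) covers 1:i
4(b) covers 0:u, 3:o
5(c) covers 2:e, 4:b
6(o) covers 4:b
floor of heap: 0:u, 1:i
completions by unplaced set U, small U first (add the entries for U minus each lowest piece of U):
  |U|=1: {5}:1  {6}:1
  |U|=2: {2,5}:1  {5,6}:2
  |U|=3: {2,5,6}:3  {4,5,6}:2
  |U|=4: {2,4,5,6}:5  {3,4,5,6}:2
  |U|=5: {0,2,4,5,6}:5  {2,3,4,5,6}:7
  start at 0(u): 7
  start at 1(i): 12
sum over floor = 19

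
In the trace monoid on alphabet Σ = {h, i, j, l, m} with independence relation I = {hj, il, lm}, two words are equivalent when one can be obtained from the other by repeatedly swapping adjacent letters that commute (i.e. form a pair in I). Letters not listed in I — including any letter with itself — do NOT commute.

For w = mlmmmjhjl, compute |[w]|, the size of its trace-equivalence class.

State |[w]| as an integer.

15

piece 0:m — minimal
piece 1:l — minimal
piece 2:m rests on {0:m}
piece 3:m rests on {2:m}
piece 4:m rests on {3:m}
piece 5:j rests on {1:l, 4:m}
piece 6:h rests on {1:l, 4:m}
piece 7:j rests on {5:j}
piece 8:l rests on {6:h, 7:j}
minimal pieces: {0:m, 1:l}
ways to finish when only these pieces remain (= sum over removing one remaining piece with nothing left below it):
  1 left: {8}→1
  2 left: {6,8}→1  {7,8}→1
  3 left: {5,7,8}→1  {6,7,8}→2
  4 left: {5,6,7,8}→3
  5 left: {1,5,6,7,8}→3  {4,5,6,7,8}→3
  6 left: {1,4,5,6,7,8}→6  {3,4,5,6,7,8}→3
  7 left: {1,3,4,5,6,7,8}→9  {2,3,4,5,6,7,8}→3
  placing 0:m first → 12 extensions
  placing 1:l first → 3 extensions
total linear extensions = 15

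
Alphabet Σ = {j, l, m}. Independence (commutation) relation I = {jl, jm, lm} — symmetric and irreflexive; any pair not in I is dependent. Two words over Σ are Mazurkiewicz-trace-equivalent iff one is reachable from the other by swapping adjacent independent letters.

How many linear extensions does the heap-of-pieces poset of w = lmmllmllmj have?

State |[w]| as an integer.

1260

piece 0:l — minimal
piece 1:m — minimal
piece 2:m rests on {1:m}
piece 3:l rests on {0:l}
piece 4:l rests on {3:l}
piece 5:m rests on {2:m}
piece 6:l rests on {4:l}
piece 7:l rests on {6:l}
piece 8:m rests on {5:m}
piece 9:j — minimal
minimal pieces: {0:l, 1:m, 9:j}
ways to finish when only these pieces remain (= sum over removing one remaining piece with nothing left below it):
  1 left: {7}→1  {8}→1  {9}→1
  2 left: {5,8}→1  {6,7}→1  {7,8}→2  {7,9}→2  {8,9}→2
  3 left: {2,5,8}→1  {4,6,7}→1  {5,7,8}→3  {5,8,9}→3  {6,7,8}→3  {6,7,9}→3  {7,8,9}→6
  4 left: {1,2,5,8}→1  {2,5,7,8}→4  {2,5,8,9}→4  {3,4,6,7}→1  {4,6,7,8}→4  {4,6,7,9}→4  {5,6,7,8}→6  {5,7,8,9}→12  {6,7,8,9}→12
  5 left: {0,3,4,6,7}→1  {1,2,5,7,8}→5  {1,2,5,8,9}→5  {2,5,6,7,8}→10  {2,5,7,8,9}→20  {3,4,6,7,8}→5  {3,4,6,7,9}→5  {4,5,6,7,8}→10  {4,6,7,8,9}→20  {5,6,7,8,9}→30
  6 left: {0,3,4,6,7,8}→6  {0,3,4,6,7,9}→6  {1,2,5,6,7,8}→15  {1,2,5,7,8,9}→30  {2,4,5,6,7,8}→20  {2,5,6,7,8,9}→60  {3,4,5,6,7,8}→15  {3,4,6,7,8,9}→30  {4,5,6,7,8,9}→60
  7 left: {0,3,4,5,6,7,8}→21  {0,3,4,6,7,8,9}→42  {1,2,4,5,6,7,8}→35  {1,2,5,6,7,8,9}→105  {2,3,4,5,6,7,8}→35  {2,4,5,6,7,8,9}→140  {3,4,5,6,7,8,9}→105
  8 left: {0,2,3,4,5,6,7,8}→56  {0,3,4,5,6,7,8,9}→168  {1,2,3,4,5,6,7,8}→70  {1,2,4,5,6,7,8,9}→280  {2,3,4,5,6,7,8,9}→280
  placing 0:l first → 630 extensions
  placing 1:m first → 504 extensions
  placing 9:j first → 126 extensions
total linear extensions = 1260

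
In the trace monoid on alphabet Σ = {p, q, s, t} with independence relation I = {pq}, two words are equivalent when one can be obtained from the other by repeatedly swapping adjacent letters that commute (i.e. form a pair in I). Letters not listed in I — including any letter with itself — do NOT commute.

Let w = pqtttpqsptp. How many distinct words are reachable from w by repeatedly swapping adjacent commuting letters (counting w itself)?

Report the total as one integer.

0(p) covers ∅
1(q) covers ∅
2(t) covers 0:p, 1:q
3(t) covers 2:t
4(t) covers 3:t
5(p) covers 4:t
6(q) covers 4:t
7(s) covers 5:p, 6:q
8(p) covers 7:s
9(t) covers 8:p
10(p) covers 9:t
floor of heap: 0:p, 1:q
completions by unplaced set U, small U first (add the entries for U minus each lowest piece of U):
  |U|=1: {10}:1
  |U|=2: {9,10}:1
  |U|=3: {8,9,10}:1
  |U|=4: {7,8,9,10}:1
  |U|=5: {5,7,8,9,10}:1  {6,7,8,9,10}:1
  |U|=6: {5,6,7,8,9,10}:2
  |U|=7: {4,5,6,7,8,9,10}:2
  |U|=8: {3,4,5,6,7,8,9,10}:2
  |U|=9: {2,3,4,5,6,7,8,9,10}:2
  start at 0(p): 2
  start at 1(q): 2
sum over floor = 4

4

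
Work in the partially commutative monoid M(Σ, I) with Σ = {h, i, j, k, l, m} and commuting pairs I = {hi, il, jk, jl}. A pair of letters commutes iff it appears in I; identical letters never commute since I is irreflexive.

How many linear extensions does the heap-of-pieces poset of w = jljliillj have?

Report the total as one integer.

0(j) covers ∅
1(l) covers ∅
2(j) covers 0:j
3(l) covers 1:l
4(i) covers 2:j
5(i) covers 4:i
6(l) covers 3:l
7(l) covers 6:l
8(j) covers 5:i
floor of heap: 0:j, 1:l
completions by unplaced set U, small U first (add the entries for U minus each lowest piece of U):
  |U|=1: {7}:1  {8}:1
  |U|=2: {5,8}:1  {6,7}:1  {7,8}:2
  |U|=3: {3,6,7}:1  {4,5,8}:1  {5,7,8}:3  {6,7,8}:3
  |U|=4: {1,3,6,7}:1  {2,4,5,8}:1  {3,6,7,8}:4  {4,5,7,8}:4  {5,6,7,8}:6
  |U|=5: {0,2,4,5,8}:1  {1,3,6,7,8}:5  {2,4,5,7,8}:5  {3,5,6,7,8}:10  {4,5,6,7,8}:10
  |U|=6: {0,2,4,5,7,8}:6  {1,3,5,6,7,8}:15  {2,4,5,6,7,8}:15  {3,4,5,6,7,8}:20
  |U|=7: {0,2,4,5,6,7,8}:21  {1,3,4,5,6,7,8}:35  {2,3,4,5,6,7,8}:35
  start at 0(j): 70
  start at 1(l): 56
sum over floor = 126

126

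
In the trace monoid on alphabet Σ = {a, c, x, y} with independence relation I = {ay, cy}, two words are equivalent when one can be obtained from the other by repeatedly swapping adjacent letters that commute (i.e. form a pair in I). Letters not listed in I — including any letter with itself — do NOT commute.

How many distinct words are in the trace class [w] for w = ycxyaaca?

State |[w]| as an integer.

0(y) covers ∅
1(c) covers ∅
2(x) covers 0:y, 1:c
3(y) covers 2:x
4(a) covers 2:x
5(a) covers 4:a
6(c) covers 5:a
7(a) covers 6:c
floor of heap: 0:y, 1:c
completions by unplaced set U, small U first (add the entries for U minus each lowest piece of U):
  |U|=1: {3}:1  {7}:1
  |U|=2: {3,7}:2  {6,7}:1
  |U|=3: {3,6,7}:3  {5,6,7}:1
  |U|=4: {3,5,6,7}:4  {4,5,6,7}:1
  |U|=5: {3,4,5,6,7}:5
  |U|=6: {2,3,4,5,6,7}:5
  start at 0(y): 5
  start at 1(c): 5
sum over floor = 10

10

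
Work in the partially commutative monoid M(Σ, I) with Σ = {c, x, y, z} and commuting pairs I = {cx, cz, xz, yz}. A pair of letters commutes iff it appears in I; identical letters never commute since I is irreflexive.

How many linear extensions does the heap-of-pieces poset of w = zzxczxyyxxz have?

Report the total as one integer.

990

drop 0:z onto floor
drop 1:z onto {0:z}
drop 2:x onto floor
drop 3:c onto floor
drop 4:z onto {1:z}
drop 5:x onto {2:x}
drop 6:y onto {3:c, 5:x}
drop 7:y onto {6:y}
drop 8:x onto {7:y}
drop 9:x onto {8:x}
drop 10:z onto {4:z}
ground layer = {0:z, 2:x, 3:c}
drop-orders for the pieces not yet dropped (sum over which currently-grounded one goes next):
  1 to go: {9} 1  {10} 1
  2 to go: {4,10} 1  {8,9} 1  {9,10} 2
  3 to go: {1,4,10} 1  {4,9,10} 3  {7,8,9} 1  {8,9,10} 3
  4 to go: {0,1,4,10} 1  {1,4,9,10} 4  {4,8,9,10} 6  {6,7,8,9} 1  {7,8,9,10} 4
  5 to go: {0,1,4,9,10} 5  {1,4,8,9,10} 10  {3,6,7,8,9} 1  {4,7,8,9,10} 10  {5,6,7,8,9} 1  {6,7,8,9,10} 5
  6 to go: {0,1,4,8,9,10} 15  {1,4,7,8,9,10} 20  {2,5,6,7,8,9} 1  {3,5,6,7,8,9} 2  {3,6,7,8,9,10} 6  {4,6,7,8,9,10} 15  {5,6,7,8,9,10} 6
  7 to go: {0,1,4,7,8,9,10} 35  {1,4,6,7,8,9,10} 35  {2,3,5,6,7,8,9} 3  {2,5,6,7,8,9,10} 7  {3,4,6,7,8,9,10} 21  {3,5,6,7,8,9,10} 14  {4,5,6,7,8,9,10} 21
  8 to go: {0,1,4,6,7,8,9,10} 70  {1,3,4,6,7,8,9,10} 56  {1,4,5,6,7,8,9,10} 56  {2,3,5,6,7,8,9,10} 24  {2,4,5,6,7,8,9,10} 28  {3,4,5,6,7,8,9,10} 56
  9 to go: {0,1,3,4,6,7,8,9,10} 126  {0,1,4,5,6,7,8,9,10} 126  {1,2,4,5,6,7,8,9,10} 84  {1,3,4,5,6,7,8,9,10} 168  {2,3,4,5,6,7,8,9,10} 108
  if 0:z drops first: 360 orders
  if 2:x drops first: 420 orders
  if 3:c drops first: 210 orders
heap linearizations: 990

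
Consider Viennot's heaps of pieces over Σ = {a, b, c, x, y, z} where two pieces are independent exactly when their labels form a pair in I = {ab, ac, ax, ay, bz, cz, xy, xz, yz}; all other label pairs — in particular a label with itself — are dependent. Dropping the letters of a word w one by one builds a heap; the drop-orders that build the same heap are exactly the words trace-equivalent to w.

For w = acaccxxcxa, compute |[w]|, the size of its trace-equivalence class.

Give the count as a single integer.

120

#0=a has no predecessor
#1=c has no predecessor
#2=a depends on [0:a]
#3=c depends on [1:c]
#4=c depends on [3:c]
#5=x depends on [4:c]
#6=x depends on [5:x]
#7=c depends on [6:x]
#8=x depends on [7:c]
#9=a depends on [2:a]
sources: [0:a, 1:c]
N(rest) = Σ N(rest − s) over sources s of rest; N(one piece) = 1:
  size 1 → [8]=1  [9]=1
  size 2 → [2,9]=1  [7,8]=1  [8,9]=2
  size 3 → [0,2,9]=1  [2,8,9]=3  [6,7,8]=1  [7,8,9]=3
  size 4 → [0,2,8,9]=4  [2,7,8,9]=6  [5,6,7,8]=1  [6,7,8,9]=4
  size 5 → [0,2,7,8,9]=10  [2,6,7,8,9]=10  [4,5,6,7,8]=1  [5,6,7,8,9]=5
  size 6 → [0,2,6,7,8,9]=20  [2,5,6,7,8,9]=15  [3,4,5,6,7,8]=1  [4,5,6,7,8,9]=6
  size 7 → [0,2,5,6,7,8,9]=35  [1,3,4,5,6,7,8]=1  [2,4,5,6,7,8,9]=21  [3,4,5,6,7,8,9]=7
  size 8 → [0,2,4,5,6,7,8,9]=56  [1,3,4,5,6,7,8,9]=8  [2,3,4,5,6,7,8,9]=28
  first=0(a) contributes 36
  first=1(c) contributes 84
|[w]| = 120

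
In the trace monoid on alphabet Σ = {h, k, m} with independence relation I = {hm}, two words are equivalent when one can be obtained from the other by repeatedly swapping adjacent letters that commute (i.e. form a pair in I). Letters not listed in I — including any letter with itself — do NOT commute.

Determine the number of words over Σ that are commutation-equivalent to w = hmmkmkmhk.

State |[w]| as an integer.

6

piece 0:h — minimal
piece 1:m — minimal
piece 2:m rests on {1:m}
piece 3:k rests on {0:h, 2:m}
piece 4:m rests on {3:k}
piece 5:k rests on {4:m}
piece 6:m rests on {5:k}
piece 7:h rests on {5:k}
piece 8:k rests on {6:m, 7:h}
minimal pieces: {0:h, 1:m}
ways to finish when only these pieces remain (= sum over removing one remaining piece with nothing left below it):
  1 left: {8}→1
  2 left: {6,8}→1  {7,8}→1
  3 left: {6,7,8}→2
  4 left: {5,6,7,8}→2
  5 left: {4,5,6,7,8}→2
  6 left: {3,4,5,6,7,8}→2
  7 left: {0,3,4,5,6,7,8}→2  {2,3,4,5,6,7,8}→2
  placing 0:h first → 2 extensions
  placing 1:m first → 4 extensions
total linear extensions = 6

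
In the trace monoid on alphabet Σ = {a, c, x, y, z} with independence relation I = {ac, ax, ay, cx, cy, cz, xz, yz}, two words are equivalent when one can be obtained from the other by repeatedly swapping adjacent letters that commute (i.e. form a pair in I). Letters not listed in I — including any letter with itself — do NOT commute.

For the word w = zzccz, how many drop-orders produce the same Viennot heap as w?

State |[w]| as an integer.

10

drop 0:z onto floor
drop 1:z onto {0:z}
drop 2:c onto floor
drop 3:c onto {2:c}
drop 4:z onto {1:z}
ground layer = {0:z, 2:c}
drop-orders for the pieces not yet dropped (sum over which currently-grounded one goes next):
  1 to go: {3} 1  {4} 1
  2 to go: {1,4} 1  {2,3} 1  {3,4} 2
  3 to go: {0,1,4} 1  {1,3,4} 3  {2,3,4} 3
  if 0:z drops first: 6 orders
  if 2:c drops first: 4 orders
heap linearizations: 10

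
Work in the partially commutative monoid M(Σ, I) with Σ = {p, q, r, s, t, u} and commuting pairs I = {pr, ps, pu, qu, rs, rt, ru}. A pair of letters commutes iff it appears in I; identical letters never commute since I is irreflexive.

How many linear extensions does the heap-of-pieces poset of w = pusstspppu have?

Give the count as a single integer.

#0=p has no predecessor
#1=u has no predecessor
#2=s depends on [1:u]
#3=s depends on [2:s]
#4=t depends on [0:p, 3:s]
#5=s depends on [4:t]
#6=p depends on [4:t]
#7=p depends on [6:p]
#8=p depends on [7:p]
#9=u depends on [5:s]
sources: [0:p, 1:u]
N(rest) = Σ N(rest − s) over sources s of rest; N(one piece) = 1:
  size 1 → [8]=1  [9]=1
  size 2 → [5,9]=1  [7,8]=1  [8,9]=2
  size 3 → [5,8,9]=3  [6,7,8]=1  [7,8,9]=3
  size 4 → [5,7,8,9]=6  [6,7,8,9]=4
  size 5 → [5,6,7,8,9]=10
  size 6 → [4,5,6,7,8,9]=10
  size 7 → [0,4,5,6,7,8,9]=10  [3,4,5,6,7,8,9]=10
  size 8 → [0,3,4,5,6,7,8,9]=20  [2,3,4,5,6,7,8,9]=10
  first=0(p) contributes 10
  first=1(u) contributes 30
|[w]| = 40

40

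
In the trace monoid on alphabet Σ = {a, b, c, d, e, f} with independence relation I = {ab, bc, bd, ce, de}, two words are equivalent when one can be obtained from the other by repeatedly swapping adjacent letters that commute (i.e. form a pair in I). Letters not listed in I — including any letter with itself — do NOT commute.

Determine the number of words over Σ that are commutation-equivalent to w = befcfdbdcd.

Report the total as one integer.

5

#0=b has no predecessor
#1=e depends on [0:b]
#2=f depends on [1:e]
#3=c depends on [2:f]
#4=f depends on [3:c]
#5=d depends on [4:f]
#6=b depends on [4:f]
#7=d depends on [5:d]
#8=c depends on [7:d]
#9=d depends on [8:c]
sources: [0:b]
N(rest) = Σ N(rest − s) over sources s of rest; N(one piece) = 1:
  size 1 → [6]=1  [9]=1
  size 2 → [6,9]=2  [8,9]=1
  size 3 → [6,8,9]=3  [7,8,9]=1
  size 4 → [5,7,8,9]=1  [6,7,8,9]=4
  size 5 → [5,6,7,8,9]=5
  size 6 → [4,5,6,7,8,9]=5
  size 7 → [3,4,5,6,7,8,9]=5
  size 8 → [2,3,4,5,6,7,8,9]=5
  first=0(b) contributes 5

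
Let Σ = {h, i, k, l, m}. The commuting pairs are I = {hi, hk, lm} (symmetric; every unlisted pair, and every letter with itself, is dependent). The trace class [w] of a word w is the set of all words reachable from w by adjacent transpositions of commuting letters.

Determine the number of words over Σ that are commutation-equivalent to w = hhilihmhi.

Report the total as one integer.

12

piece 0:h — minimal
piece 1:h rests on {0:h}
piece 2:i — minimal
piece 3:l rests on {1:h, 2:i}
piece 4:i rests on {3:l}
piece 5:h rests on {3:l}
piece 6:m rests on {4:i, 5:h}
piece 7:h rests on {6:m}
piece 8:i rests on {6:m}
minimal pieces: {0:h, 2:i}
ways to finish when only these pieces remain (= sum over removing one remaining piece with nothing left below it):
  1 left: {7}→1  {8}→1
  2 left: {7,8}→2
  3 left: {6,7,8}→2
  4 left: {4,6,7,8}→2  {5,6,7,8}→2
  5 left: {4,5,6,7,8}→4
  6 left: {3,4,5,6,7,8}→4
  7 left: {1,3,4,5,6,7,8}→4  {2,3,4,5,6,7,8}→4
  placing 0:h first → 8 extensions
  placing 2:i first → 4 extensions
total linear extensions = 12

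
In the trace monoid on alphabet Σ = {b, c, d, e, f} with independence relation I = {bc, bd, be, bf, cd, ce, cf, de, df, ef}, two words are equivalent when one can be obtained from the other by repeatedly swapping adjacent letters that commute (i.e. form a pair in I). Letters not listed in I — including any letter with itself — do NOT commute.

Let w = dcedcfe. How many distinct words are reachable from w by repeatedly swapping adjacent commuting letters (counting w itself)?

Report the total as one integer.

630

piece 0:d — minimal
piece 1:c — minimal
piece 2:e — minimal
piece 3:d rests on {0:d}
piece 4:c rests on {1:c}
piece 5:f — minimal
piece 6:e rests on {2:e}
minimal pieces: {0:d, 1:c, 2:e, 5:f}
ways to finish when only these pieces remain (= sum over removing one remaining piece with nothing left below it):
  1 left: {3}→1  {4}→1  {5}→1  {6}→1
  2 left: {0,3}→1  {1,4}→1  {2,6}→1  {3,4}→2  {3,5}→2  {3,6}→2  {4,5}→2  {4,6}→2  {5,6}→2
  3 left: {0,3,4}→3  {0,3,5}→3  {0,3,6}→3  {1,3,4}→3  {1,4,5}→3  {1,4,6}→3  {2,3,6}→3  {2,4,6}→3  {2,5,6}→3  {3,4,5}→6  {3,4,6}→6  {3,5,6}→6  {4,5,6}→6
  4 left: {0,1,3,4}→6  {0,2,3,6}→6  {0,3,4,5}→12  {0,3,4,6}→12  {0,3,5,6}→12  {1,2,4,6}→6  {1,3,4,5}→12  {1,3,4,6}→12  {1,4,5,6}→12  {2,3,4,6}→12  {2,3,5,6}→12  {2,4,5,6}→12  {3,4,5,6}→24
  5 left: {0,1,3,4,5}→30  {0,1,3,4,6}→30  {0,2,3,4,6}→30  {0,2,3,5,6}→30  {0,3,4,5,6}→60  {1,2,3,4,6}→30  {1,2,4,5,6}→30  {1,3,4,5,6}→60  {2,3,4,5,6}→60
  placing 0:d first → 180 extensions
  placing 1:c first → 180 extensions
  placing 2:e first → 180 extensions
  placing 5:f first → 90 extensions
total linear extensions = 630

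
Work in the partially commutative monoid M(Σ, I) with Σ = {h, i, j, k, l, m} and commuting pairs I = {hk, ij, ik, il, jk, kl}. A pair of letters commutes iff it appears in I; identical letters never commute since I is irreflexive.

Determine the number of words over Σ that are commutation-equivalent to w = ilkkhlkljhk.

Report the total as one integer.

660

drop 0:i onto floor
drop 1:l onto floor
drop 2:k onto floor
drop 3:k onto {2:k}
drop 4:h onto {0:i, 1:l}
drop 5:l onto {4:h}
drop 6:k onto {3:k}
drop 7:l onto {5:l}
drop 8:j onto {7:l}
drop 9:h onto {8:j}
drop 10:k onto {6:k}
ground layer = {0:i, 1:l, 2:k}
drop-orders for the pieces not yet dropped (sum over which currently-grounded one goes next):
  1 to go: {9} 1  {10} 1
  2 to go: {6,10} 1  {8,9} 1  {9,10} 2
  3 to go: {3,6,10} 1  {6,9,10} 3  {7,8,9} 1  {8,9,10} 3
  4 to go: {2,3,6,10} 1  {3,6,9,10} 4  {5,7,8,9} 1  {6,8,9,10} 6  {7,8,9,10} 4
  5 to go: {2,3,6,9,10} 5  {3,6,8,9,10} 10  {4,5,7,8,9} 1  {5,7,8,9,10} 5  {6,7,8,9,10} 10
  6 to go: {0,4,5,7,8,9} 1  {1,4,5,7,8,9} 1  {2,3,6,8,9,10} 15  {3,6,7,8,9,10} 20  {4,5,7,8,9,10} 6  {5,6,7,8,9,10} 15
  7 to go: {0,1,4,5,7,8,9} 2  {0,4,5,7,8,9,10} 7  {1,4,5,7,8,9,10} 7  {2,3,6,7,8,9,10} 35  {3,5,6,7,8,9,10} 35  {4,5,6,7,8,9,10} 21
  8 to go: {0,1,4,5,7,8,9,10} 16  {0,4,5,6,7,8,9,10} 28  {1,4,5,6,7,8,9,10} 28  {2,3,5,6,7,8,9,10} 70  {3,4,5,6,7,8,9,10} 56
  9 to go: {0,1,4,5,6,7,8,9,10} 72  {0,3,4,5,6,7,8,9,10} 84  {1,3,4,5,6,7,8,9,10} 84  {2,3,4,5,6,7,8,9,10} 126
  if 0:i drops first: 210 orders
  if 1:l drops first: 210 orders
  if 2:k drops first: 240 orders
heap linearizations: 660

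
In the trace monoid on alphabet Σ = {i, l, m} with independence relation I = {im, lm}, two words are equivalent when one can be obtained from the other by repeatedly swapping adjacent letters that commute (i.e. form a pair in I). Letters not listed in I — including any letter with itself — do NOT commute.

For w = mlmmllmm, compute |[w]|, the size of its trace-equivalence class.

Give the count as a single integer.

0(m) covers ∅
1(l) covers ∅
2(m) covers 0:m
3(m) covers 2:m
4(l) covers 1:l
5(l) covers 4:l
6(m) covers 3:m
7(m) covers 6:m
floor of heap: 0:m, 1:l
completions by unplaced set U, small U first (add the entries for U minus each lowest piece of U):
  |U|=1: {5}:1  {7}:1
  |U|=2: {4,5}:1  {5,7}:2  {6,7}:1
  |U|=3: {1,4,5}:1  {3,6,7}:1  {4,5,7}:3  {5,6,7}:3
  |U|=4: {1,4,5,7}:4  {2,3,6,7}:1  {3,5,6,7}:4  {4,5,6,7}:6
  |U|=5: {0,2,3,6,7}:1  {1,4,5,6,7}:10  {2,3,5,6,7}:5  {3,4,5,6,7}:10
  |U|=6: {0,2,3,5,6,7}:6  {1,3,4,5,6,7}:20  {2,3,4,5,6,7}:15
  start at 0(m): 35
  start at 1(l): 21
sum over floor = 56

56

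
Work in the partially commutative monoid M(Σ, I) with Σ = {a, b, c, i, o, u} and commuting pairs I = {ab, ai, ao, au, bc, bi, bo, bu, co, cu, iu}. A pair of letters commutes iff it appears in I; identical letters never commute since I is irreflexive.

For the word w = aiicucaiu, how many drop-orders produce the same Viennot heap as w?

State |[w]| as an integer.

piece 0:a — minimal
piece 1:i — minimal
piece 2:i rests on {1:i}
piece 3:c rests on {0:a, 2:i}
piece 4:u — minimal
piece 5:c rests on {3:c}
piece 6:a rests on {5:c}
piece 7:i rests on {5:c}
piece 8:u rests on {4:u}
minimal pieces: {0:a, 1:i, 4:u}
ways to finish when only these pieces remain (= sum over removing one remaining piece with nothing left below it):
  1 left: {6}→1  {7}→1  {8}→1
  2 left: {4,8}→1  {6,7}→2  {6,8}→2  {7,8}→2
  3 left: {4,6,8}→3  {4,7,8}→3  {5,6,7}→2  {6,7,8}→6
  4 left: {3,5,6,7}→2  {4,6,7,8}→12  {5,6,7,8}→8
  5 left: {0,3,5,6,7}→2  {2,3,5,6,7}→2  {3,5,6,7,8}→10  {4,5,6,7,8}→20
  6 left: {0,2,3,5,6,7}→4  {0,3,5,6,7,8}→12  {1,2,3,5,6,7}→2  {2,3,5,6,7,8}→12  {3,4,5,6,7,8}→30
  7 left: {0,1,2,3,5,6,7}→6  {0,2,3,5,6,7,8}→28  {0,3,4,5,6,7,8}→42  {1,2,3,5,6,7,8}→14  {2,3,4,5,6,7,8}→42
  placing 0:a first → 56 extensions
  placing 1:i first → 112 extensions
  placing 4:u first → 48 extensions
total linear extensions = 216

216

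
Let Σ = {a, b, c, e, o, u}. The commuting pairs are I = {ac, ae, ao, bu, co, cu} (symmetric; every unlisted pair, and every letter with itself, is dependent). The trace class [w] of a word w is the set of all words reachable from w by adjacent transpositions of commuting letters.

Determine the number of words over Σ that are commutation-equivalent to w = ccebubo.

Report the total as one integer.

3

0(c) covers ∅
1(c) covers 0:c
2(e) covers 1:c
3(b) covers 2:e
4(u) covers 2:e
5(b) covers 3:b
6(o) covers 4:u, 5:b
floor of heap: 0:c
completions by unplaced set U, small U first (add the entries for U minus each lowest piece of U):
  |U|=1: {6}:1
  |U|=2: {4,6}:1  {5,6}:1
  |U|=3: {3,5,6}:1  {4,5,6}:2
  |U|=4: {3,4,5,6}:3
  |U|=5: {2,3,4,5,6}:3
  start at 0(c): 3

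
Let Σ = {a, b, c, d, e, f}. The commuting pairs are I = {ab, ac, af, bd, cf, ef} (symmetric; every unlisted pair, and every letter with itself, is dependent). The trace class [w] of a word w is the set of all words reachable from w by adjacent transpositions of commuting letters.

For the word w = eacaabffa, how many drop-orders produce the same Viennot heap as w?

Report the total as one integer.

#0=e has no predecessor
#1=a depends on [0:e]
#2=c depends on [0:e]
#3=a depends on [1:a]
#4=a depends on [3:a]
#5=b depends on [2:c]
#6=f depends on [5:b]
#7=f depends on [6:f]
#8=a depends on [4:a]
sources: [0:e]
N(rest) = Σ N(rest − s) over sources s of rest; N(one piece) = 1:
  size 1 → [7]=1  [8]=1
  size 2 → [4,8]=1  [6,7]=1  [7,8]=2
  size 3 → [3,4,8]=1  [4,7,8]=3  [5,6,7]=1  [6,7,8]=3
  size 4 → [1,3,4,8]=1  [2,5,6,7]=1  [3,4,7,8]=4  [4,6,7,8]=6  [5,6,7,8]=4
  size 5 → [1,3,4,7,8]=5  [2,5,6,7,8]=5  [3,4,6,7,8]=10  [4,5,6,7,8]=10
  size 6 → [1,3,4,6,7,8]=15  [2,4,5,6,7,8]=15  [3,4,5,6,7,8]=20
  size 7 → [1,3,4,5,6,7,8]=35  [2,3,4,5,6,7,8]=35
  first=0(e) contributes 70

70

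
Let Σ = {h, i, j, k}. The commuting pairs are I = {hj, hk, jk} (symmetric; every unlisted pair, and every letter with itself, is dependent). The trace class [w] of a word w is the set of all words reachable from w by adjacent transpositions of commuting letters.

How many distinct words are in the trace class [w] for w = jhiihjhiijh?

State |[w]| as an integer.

piece 0:j — minimal
piece 1:h — minimal
piece 2:i rests on {0:j, 1:h}
piece 3:i rests on {2:i}
piece 4:h rests on {3:i}
piece 5:j rests on {3:i}
piece 6:h rests on {4:h}
piece 7:i rests on {5:j, 6:h}
piece 8:i rests on {7:i}
piece 9:j rests on {8:i}
piece 10:h rests on {8:i}
minimal pieces: {0:j, 1:h}
ways to finish when only these pieces remain (= sum over removing one remaining piece with nothing left below it):
  1 left: {9}→1  {10}→1
  2 left: {9,10}→2
  3 left: {8,9,10}→2
  4 left: {7,8,9,10}→2
  5 left: {5,7,8,9,10}→2  {6,7,8,9,10}→2
  6 left: {4,6,7,8,9,10}→2  {5,6,7,8,9,10}→4
  7 left: {4,5,6,7,8,9,10}→6
  8 left: {3,4,5,6,7,8,9,10}→6
  9 left: {2,3,4,5,6,7,8,9,10}→6
  placing 0:j first → 6 extensions
  placing 1:h first → 6 extensions
total linear extensions = 12

12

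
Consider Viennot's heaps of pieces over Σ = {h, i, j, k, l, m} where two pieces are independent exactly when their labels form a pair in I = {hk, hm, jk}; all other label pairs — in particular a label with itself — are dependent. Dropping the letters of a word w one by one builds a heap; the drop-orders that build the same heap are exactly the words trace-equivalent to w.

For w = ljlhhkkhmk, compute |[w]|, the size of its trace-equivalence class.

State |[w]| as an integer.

35

piece 0:l — minimal
piece 1:j rests on {0:l}
piece 2:l rests on {1:j}
piece 3:h rests on {2:l}
piece 4:h rests on {3:h}
piece 5:k rests on {2:l}
piece 6:k rests on {5:k}
piece 7:h rests on {4:h}
piece 8:m rests on {6:k}
piece 9:k rests on {8:m}
minimal pieces: {0:l}
ways to finish when only these pieces remain (= sum over removing one remaining piece with nothing left below it):
  1 left: {7}→1  {9}→1
  2 left: {4,7}→1  {7,9}→2  {8,9}→1
  3 left: {3,4,7}→1  {4,7,9}→3  {6,8,9}→1  {7,8,9}→3
  4 left: {3,4,7,9}→4  {4,7,8,9}→6  {5,6,8,9}→1  {6,7,8,9}→4
  5 left: {3,4,7,8,9}→10  {4,6,7,8,9}→10  {5,6,7,8,9}→5
  6 left: {3,4,6,7,8,9}→20  {4,5,6,7,8,9}→15
  7 left: {3,4,5,6,7,8,9}→35
  8 left: {2,3,4,5,6,7,8,9}→35
  placing 0:l first → 35 extensions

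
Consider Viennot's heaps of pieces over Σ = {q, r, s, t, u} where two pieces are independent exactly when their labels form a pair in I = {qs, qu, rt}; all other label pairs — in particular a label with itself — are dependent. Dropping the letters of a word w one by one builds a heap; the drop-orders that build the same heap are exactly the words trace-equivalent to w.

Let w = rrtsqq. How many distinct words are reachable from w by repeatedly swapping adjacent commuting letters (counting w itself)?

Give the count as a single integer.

9

#0=r has no predecessor
#1=r depends on [0:r]
#2=t has no predecessor
#3=s depends on [1:r, 2:t]
#4=q depends on [1:r, 2:t]
#5=q depends on [4:q]
sources: [0:r, 2:t]
N(rest) = Σ N(rest − s) over sources s of rest; N(one piece) = 1:
  size 1 → [3]=1  [5]=1
  size 2 → [3,5]=2  [4,5]=1
  size 3 → [3,4,5]=3
  size 4 → [1,3,4,5]=3  [2,3,4,5]=3
  first=0(r) contributes 6
  first=2(t) contributes 3
|[w]| = 9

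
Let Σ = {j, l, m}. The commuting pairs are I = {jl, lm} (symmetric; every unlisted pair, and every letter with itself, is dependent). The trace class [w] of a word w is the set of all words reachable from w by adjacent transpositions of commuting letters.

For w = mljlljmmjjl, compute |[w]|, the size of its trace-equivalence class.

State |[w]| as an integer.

330

drop 0:m onto floor
drop 1:l onto floor
drop 2:j onto {0:m}
drop 3:l onto {1:l}
drop 4:l onto {3:l}
drop 5:j onto {2:j}
drop 6:m onto {5:j}
drop 7:m onto {6:m}
drop 8:j onto {7:m}
drop 9:j onto {8:j}
drop 10:l onto {4:l}
ground layer = {0:m, 1:l}
drop-orders for the pieces not yet dropped (sum over which currently-grounded one goes next):
  1 to go: {9} 1  {10} 1
  2 to go: {4,10} 1  {8,9} 1  {9,10} 2
  3 to go: {3,4,10} 1  {4,9,10} 3  {7,8,9} 1  {8,9,10} 3
  4 to go: {1,3,4,10} 1  {3,4,9,10} 4  {4,8,9,10} 6  {6,7,8,9} 1  {7,8,9,10} 4
  5 to go: {1,3,4,9,10} 5  {3,4,8,9,10} 10  {4,7,8,9,10} 10  {5,6,7,8,9} 1  {6,7,8,9,10} 5
  6 to go: {1,3,4,8,9,10} 15  {2,5,6,7,8,9} 1  {3,4,7,8,9,10} 20  {4,6,7,8,9,10} 15  {5,6,7,8,9,10} 6
  7 to go: {0,2,5,6,7,8,9} 1  {1,3,4,7,8,9,10} 35  {2,5,6,7,8,9,10} 7  {3,4,6,7,8,9,10} 35  {4,5,6,7,8,9,10} 21
  8 to go: {0,2,5,6,7,8,9,10} 8  {1,3,4,6,7,8,9,10} 70  {2,4,5,6,7,8,9,10} 28  {3,4,5,6,7,8,9,10} 56
  9 to go: {0,2,4,5,6,7,8,9,10} 36  {1,3,4,5,6,7,8,9,10} 126  {2,3,4,5,6,7,8,9,10} 84
  if 0:m drops first: 210 orders
  if 1:l drops first: 120 orders
heap linearizations: 330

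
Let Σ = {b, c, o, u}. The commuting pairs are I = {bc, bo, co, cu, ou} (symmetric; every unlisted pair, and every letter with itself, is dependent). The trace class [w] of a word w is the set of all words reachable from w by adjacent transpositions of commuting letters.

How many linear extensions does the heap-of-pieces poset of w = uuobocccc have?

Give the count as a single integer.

0(u) covers ∅
1(u) covers 0:u
2(o) covers ∅
3(b) covers 1:u
4(o) covers 2:o
5(c) covers ∅
6(c) covers 5:c
7(c) covers 6:c
8(c) covers 7:c
floor of heap: 0:u, 2:o, 5:c
completions by unplaced set U, small U first (add the entries for U minus each lowest piece of U):
  |U|=1: {3}:1  {4}:1  {8}:1
  |U|=2: {1,3}:1  {2,4}:1  {3,4}:2  {3,8}:2  {4,8}:2  {7,8}:1
  |U|=3: {0,1,3}:1  {1,3,4}:3  {1,3,8}:3  {2,3,4}:3  {2,4,8}:3  {3,4,8}:6  {3,7,8}:3  {4,7,8}:3  {6,7,8}:1
  |U|=4: {0,1,3,4}:4  {0,1,3,8}:4  {1,2,3,4}:6  {1,3,4,8}:12  {1,3,7,8}:6  {2,3,4,8}:12  {2,4,7,8}:6  {3,4,7,8}:12  {3,6,7,8}:4  {4,6,7,8}:4  {5,6,7,8}:1
  |U|=5: {0,1,2,3,4}:10  {0,1,3,4,8}:20  {0,1,3,7,8}:10  {1,2,3,4,8}:30  {1,3,4,7,8}:30  {1,3,6,7,8}:10  {2,3,4,7,8}:30  {2,4,6,7,8}:10  {3,4,6,7,8}:20  {3,5,6,7,8}:5  {4,5,6,7,8}:5
  |U|=6: {0,1,2,3,4,8}:60  {0,1,3,4,7,8}:60  {0,1,3,6,7,8}:20  {1,2,3,4,7,8}:90  {1,3,4,6,7,8}:60  {1,3,5,6,7,8}:15  {2,3,4,6,7,8}:60  {2,4,5,6,7,8}:15  {3,4,5,6,7,8}:30
  |U|=7: {0,1,2,3,4,7,8}:210  {0,1,3,4,6,7,8}:140  {0,1,3,5,6,7,8}:35  {1,2,3,4,6,7,8}:210  {1,3,4,5,6,7,8}:105  {2,3,4,5,6,7,8}:105
  start at 0(u): 420
  start at 2(o): 280
  start at 5(c): 560
sum over floor = 1260

1260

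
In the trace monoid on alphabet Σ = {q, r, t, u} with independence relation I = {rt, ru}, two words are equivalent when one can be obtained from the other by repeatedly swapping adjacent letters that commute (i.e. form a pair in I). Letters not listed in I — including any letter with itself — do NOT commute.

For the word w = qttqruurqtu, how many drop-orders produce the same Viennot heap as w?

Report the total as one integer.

6

drop 0:q onto floor
drop 1:t onto {0:q}
drop 2:t onto {1:t}
drop 3:q onto {2:t}
drop 4:r onto {3:q}
drop 5:u onto {3:q}
drop 6:u onto {5:u}
drop 7:r onto {4:r}
drop 8:q onto {6:u, 7:r}
drop 9:t onto {8:q}
drop 10:u onto {9:t}
ground layer = {0:q}
drop-orders for the pieces not yet dropped (sum over which currently-grounded one goes next):
  1 to go: {10} 1
  2 to go: {9,10} 1
  3 to go: {8,9,10} 1
  4 to go: {6,8,9,10} 1  {7,8,9,10} 1
  5 to go: {4,7,8,9,10} 1  {5,6,8,9,10} 1  {6,7,8,9,10} 2
  6 to go: {4,6,7,8,9,10} 3  {5,6,7,8,9,10} 3
  7 to go: {4,5,6,7,8,9,10} 6
  8 to go: {3,4,5,6,7,8,9,10} 6
  9 to go: {2,3,4,5,6,7,8,9,10} 6
  if 0:q drops first: 6 orders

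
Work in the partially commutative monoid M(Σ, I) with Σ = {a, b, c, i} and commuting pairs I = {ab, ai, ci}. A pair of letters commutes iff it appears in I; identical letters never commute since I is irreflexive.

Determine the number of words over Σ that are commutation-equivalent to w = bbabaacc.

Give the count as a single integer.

#0=b has no predecessor
#1=b depends on [0:b]
#2=a has no predecessor
#3=b depends on [1:b]
#4=a depends on [2:a]
#5=a depends on [4:a]
#6=c depends on [3:b, 5:a]
#7=c depends on [6:c]
sources: [0:b, 2:a]
N(rest) = Σ N(rest − s) over sources s of rest; N(one piece) = 1:
  size 1 → [7]=1
  size 2 → [6,7]=1
  size 3 → [3,6,7]=1  [5,6,7]=1
  size 4 → [1,3,6,7]=1  [3,5,6,7]=2  [4,5,6,7]=1
  size 5 → [0,1,3,6,7]=1  [1,3,5,6,7]=3  [2,4,5,6,7]=1  [3,4,5,6,7]=3
  size 6 → [0,1,3,5,6,7]=4  [1,3,4,5,6,7]=6  [2,3,4,5,6,7]=4
  first=0(b) contributes 10
  first=2(a) contributes 10
|[w]| = 20

20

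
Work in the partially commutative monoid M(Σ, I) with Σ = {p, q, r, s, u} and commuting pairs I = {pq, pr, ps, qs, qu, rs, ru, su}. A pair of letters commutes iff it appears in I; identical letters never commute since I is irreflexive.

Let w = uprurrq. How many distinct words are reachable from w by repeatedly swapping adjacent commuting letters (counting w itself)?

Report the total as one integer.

35

#0=u has no predecessor
#1=p depends on [0:u]
#2=r has no predecessor
#3=u depends on [1:p]
#4=r depends on [2:r]
#5=r depends on [4:r]
#6=q depends on [5:r]
sources: [0:u, 2:r]
N(rest) = Σ N(rest − s) over sources s of rest; N(one piece) = 1:
  size 1 → [3]=1  [6]=1
  size 2 → [1,3]=1  [3,6]=2  [5,6]=1
  size 3 → [0,1,3]=1  [1,3,6]=3  [3,5,6]=3  [4,5,6]=1
  size 4 → [0,1,3,6]=4  [1,3,5,6]=6  [2,4,5,6]=1  [3,4,5,6]=4
  size 5 → [0,1,3,5,6]=10  [1,3,4,5,6]=10  [2,3,4,5,6]=5
  first=0(u) contributes 15
  first=2(r) contributes 20
|[w]| = 35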